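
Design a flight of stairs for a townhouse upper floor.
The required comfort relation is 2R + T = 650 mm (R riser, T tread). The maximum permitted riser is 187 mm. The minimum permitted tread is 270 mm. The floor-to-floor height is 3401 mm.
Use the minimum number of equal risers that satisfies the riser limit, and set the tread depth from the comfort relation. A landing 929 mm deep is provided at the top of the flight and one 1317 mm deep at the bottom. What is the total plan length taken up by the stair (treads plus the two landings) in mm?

At most 187 each: 3401/187 = 18.19, giving 19 risers.
Riser R = 3401 / 19 = 179 mm, within the 187 mm limit.
T = 650 − 2·179 = 292 mm, which satisfies the 270 mm minimum.
Going = (19 − 1) × 292 = 5256 mm.
Add landings: 5256 + 929 + 1317 = 7502 mm.

7502 mm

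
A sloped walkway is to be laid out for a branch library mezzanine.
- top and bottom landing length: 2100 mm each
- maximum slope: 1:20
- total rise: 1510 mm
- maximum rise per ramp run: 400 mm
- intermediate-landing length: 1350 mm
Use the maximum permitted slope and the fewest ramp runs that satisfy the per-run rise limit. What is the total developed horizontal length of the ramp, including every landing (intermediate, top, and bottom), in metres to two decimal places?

⌈1510/400⌉ = 4 ramp runs. That means 3 intermediate landings.
Ramp run (horizontal) at 1:20: 1510 × 20 = 30200 mm.
Intermediate landings: 3 × 1350 = 4050 mm.
Top and bottom landings: 2 × 2100 = 4200 mm.
Total = 30200 + 4050 + 4200 = 38450 mm.
= 38.45 m.

38.45 m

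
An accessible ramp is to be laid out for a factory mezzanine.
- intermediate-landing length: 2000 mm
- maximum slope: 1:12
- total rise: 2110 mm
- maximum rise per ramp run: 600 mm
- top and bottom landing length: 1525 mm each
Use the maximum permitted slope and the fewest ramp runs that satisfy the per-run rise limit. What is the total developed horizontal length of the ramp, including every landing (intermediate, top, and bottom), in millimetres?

34370 mm

At most 600 each: 2110/600 = 3.52, giving 4 ramp runs. That means 3 intermediate landings.
Ramp run (horizontal) at 1:12: 2110 × 12 = 25320 mm.
3 intermediate landings contribute 3 × 2000 = 6000 mm.
Top and bottom landings: 2 × 1525 = 3050 mm.
Total = 25320 + 6000 + 3050 = 34370 mm.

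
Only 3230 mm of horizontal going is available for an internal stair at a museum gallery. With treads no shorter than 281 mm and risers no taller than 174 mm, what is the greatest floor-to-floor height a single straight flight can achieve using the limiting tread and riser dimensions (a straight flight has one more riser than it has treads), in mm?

3230 / 281 = 11.49, so 11 treads fit.
Risers = treads + 1 = 12.
Maximum height = 12 × 174 = 2088 mm.

2088 mm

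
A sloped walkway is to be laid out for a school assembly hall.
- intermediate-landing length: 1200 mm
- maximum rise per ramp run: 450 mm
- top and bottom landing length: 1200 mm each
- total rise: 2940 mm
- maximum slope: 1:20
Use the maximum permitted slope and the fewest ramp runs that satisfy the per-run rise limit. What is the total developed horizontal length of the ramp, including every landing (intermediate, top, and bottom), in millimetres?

2940 / 450 = 6.53, so 7 ramp runs are needed. That means 6 intermediate landings.
Horizontal run for 2940 mm of rise at 1:20 is 2940 × 20 = 58800 mm.
Intermediate landings: 6 × 1200 = 7200 mm.
Top and bottom landings: 2 × 1200 = 2400 mm.
Total = 58800 + 7200 + 2400 = 68400 mm.

68400 mm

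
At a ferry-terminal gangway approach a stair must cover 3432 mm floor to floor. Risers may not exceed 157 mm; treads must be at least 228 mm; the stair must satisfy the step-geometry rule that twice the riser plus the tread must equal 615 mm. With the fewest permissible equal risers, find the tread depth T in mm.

303 mm

At most 157 each: 3432/157 = 21.86, giving 22 risers.
Each riser is 3432/22 = 156 mm (≤ 157 mm).
From 2R + T = 615: T = 615 − 312 = 303 mm.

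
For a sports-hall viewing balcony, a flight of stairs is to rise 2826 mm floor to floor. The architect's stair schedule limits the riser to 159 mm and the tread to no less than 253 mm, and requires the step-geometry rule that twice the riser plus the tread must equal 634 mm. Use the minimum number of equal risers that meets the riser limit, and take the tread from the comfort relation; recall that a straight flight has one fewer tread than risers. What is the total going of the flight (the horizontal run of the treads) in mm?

5440 mm

⌈2826/159⌉ = 18 risers.
Riser R = 2826 / 18 = 157 mm, within the 159 mm limit.
Tread T = 634 − 2 × 157 = 320 mm (≥ 253 mm).
Treads = 18 − 1 = 17; going = 17 × 320 = 5440 mm.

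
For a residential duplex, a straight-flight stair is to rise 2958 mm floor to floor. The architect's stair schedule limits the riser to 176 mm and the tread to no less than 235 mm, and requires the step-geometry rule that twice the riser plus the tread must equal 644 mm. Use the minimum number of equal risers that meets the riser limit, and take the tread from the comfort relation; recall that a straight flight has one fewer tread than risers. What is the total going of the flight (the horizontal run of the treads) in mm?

2958 / 176 = 16.807 → round up to 17 risers.
Riser R = 2958 / 17 = 174 mm, within the 176 mm limit.
T = 644 − 2·174 = 296 mm, which satisfies the 235 mm minimum.
Treads = 17 − 1 = 16; going = 16 × 296 = 4736 mm.

4736 mm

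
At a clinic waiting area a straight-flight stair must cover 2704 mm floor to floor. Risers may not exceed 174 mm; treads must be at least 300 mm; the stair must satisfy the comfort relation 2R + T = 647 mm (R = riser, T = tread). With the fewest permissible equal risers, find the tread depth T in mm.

At most 174 each: 2704/174 = 15.54, giving 16 risers.
Riser R = 2704 / 16 = 169 mm, within the 174 mm limit.
Tread T = 647 − 2 × 169 = 309 mm (≥ 300 mm).

309 mm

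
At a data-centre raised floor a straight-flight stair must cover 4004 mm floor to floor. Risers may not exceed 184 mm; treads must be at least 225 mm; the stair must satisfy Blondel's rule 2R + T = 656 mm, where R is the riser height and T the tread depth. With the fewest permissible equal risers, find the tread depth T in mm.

292 mm

⌈4004/184⌉ = 22 risers.
Each riser is 4004/22 = 182 mm (≤ 184 mm).
T = 656 − 2·182 = 292 mm, which satisfies the 225 mm minimum.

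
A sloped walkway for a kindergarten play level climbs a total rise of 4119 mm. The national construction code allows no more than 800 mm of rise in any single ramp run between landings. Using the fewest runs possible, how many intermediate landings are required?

5 intermediate landings

4119 / 800 = 5.149 → round up to 6 ramp runs.
6 runs are separated by 5 intermediate landings.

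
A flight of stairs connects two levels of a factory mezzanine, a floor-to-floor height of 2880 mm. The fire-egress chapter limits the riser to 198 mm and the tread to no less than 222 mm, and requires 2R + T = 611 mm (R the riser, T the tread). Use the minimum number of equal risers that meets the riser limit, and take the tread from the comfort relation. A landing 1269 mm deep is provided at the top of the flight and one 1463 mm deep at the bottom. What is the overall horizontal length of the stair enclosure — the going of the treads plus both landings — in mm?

5910 mm

⌈2880/198⌉ = 15 risers.
R = 2880 ÷ 15 = 192 mm.
Tread T = 611 − 2 × 192 = 227 mm (≥ 222 mm).
Treads = 15 − 1 = 14; going = 14 × 227 = 3178 mm.
Enclosure = 3178 + 1269 + 1463 = 5910 mm.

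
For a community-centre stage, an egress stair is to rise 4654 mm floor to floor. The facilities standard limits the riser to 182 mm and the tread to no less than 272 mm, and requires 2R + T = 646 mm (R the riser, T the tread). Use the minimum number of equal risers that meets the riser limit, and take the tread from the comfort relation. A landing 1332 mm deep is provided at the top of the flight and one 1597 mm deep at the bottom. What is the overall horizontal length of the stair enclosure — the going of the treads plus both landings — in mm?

10129 mm

4654 / 182 = 25.571 → round up to 26 risers.
R = 4654 ÷ 26 = 179 mm.
Tread T = 646 − 2 × 179 = 288 mm (≥ 272 mm).
Going = (26 − 1) × 288 = 7200 mm.
Add landings: 7200 + 1332 + 1597 = 10129 mm.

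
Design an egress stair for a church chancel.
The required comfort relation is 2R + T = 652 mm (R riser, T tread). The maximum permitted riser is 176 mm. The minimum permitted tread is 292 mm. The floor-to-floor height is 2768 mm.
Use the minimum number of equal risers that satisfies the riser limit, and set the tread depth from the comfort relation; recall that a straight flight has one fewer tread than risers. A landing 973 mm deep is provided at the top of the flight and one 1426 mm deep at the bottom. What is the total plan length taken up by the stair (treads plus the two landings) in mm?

⌈2768/176⌉ = 16 risers.
R = 2768 ÷ 16 = 173 mm.
T = 652 − 2·173 = 306 mm, which satisfies the 292 mm minimum.
Treads = 16 − 1 = 15; going = 15 × 306 = 4590 mm.
Add landings: 4590 + 973 + 1426 = 6989 mm.

6989 mm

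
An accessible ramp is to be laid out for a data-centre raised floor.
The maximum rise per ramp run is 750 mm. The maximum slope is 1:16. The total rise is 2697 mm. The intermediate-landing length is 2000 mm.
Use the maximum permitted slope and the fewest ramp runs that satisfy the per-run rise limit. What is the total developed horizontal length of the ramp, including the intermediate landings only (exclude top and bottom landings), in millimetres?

49152 mm

At most 750 each: 2697/750 = 3.60, giving 4 ramp runs. That means 3 intermediate landings.
Horizontal run for 2697 mm of rise at 1:16 is 2697 × 16 = 43152 mm.
Intermediate landings: 3 × 2000 = 6000 mm.
Total developed length = 43152 + 6000 = 49152 mm.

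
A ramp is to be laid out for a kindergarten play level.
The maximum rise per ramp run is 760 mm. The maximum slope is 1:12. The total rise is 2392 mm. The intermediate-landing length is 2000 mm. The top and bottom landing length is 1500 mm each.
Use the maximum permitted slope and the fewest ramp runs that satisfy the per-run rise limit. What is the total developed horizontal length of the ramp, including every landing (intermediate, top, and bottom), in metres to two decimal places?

37.70 m

At most 760 each: 2392/760 = 3.15, giving 4 ramp runs. That means 3 intermediate landings.
Horizontal run for 2392 mm of rise at 1:12 is 2392 × 12 = 28704 mm.
3 intermediate landings contribute 3 × 2000 = 6000 mm.
Top and bottom landings: 2 × 1500 = 3000 mm.
Total = 28704 + 6000 + 3000 = 37704 mm.
= 37.70 m.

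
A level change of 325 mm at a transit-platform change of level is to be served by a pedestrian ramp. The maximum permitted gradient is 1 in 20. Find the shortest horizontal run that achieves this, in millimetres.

At 1:20 the run is 20 × 325 = 6500 mm.

6500 mm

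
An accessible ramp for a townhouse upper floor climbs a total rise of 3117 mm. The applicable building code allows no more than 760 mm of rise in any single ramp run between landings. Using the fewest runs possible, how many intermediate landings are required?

At most 760 each: 3117/760 = 4.10, giving 5 ramp runs.
5 runs are separated by 4 intermediate landings.

4 intermediate landings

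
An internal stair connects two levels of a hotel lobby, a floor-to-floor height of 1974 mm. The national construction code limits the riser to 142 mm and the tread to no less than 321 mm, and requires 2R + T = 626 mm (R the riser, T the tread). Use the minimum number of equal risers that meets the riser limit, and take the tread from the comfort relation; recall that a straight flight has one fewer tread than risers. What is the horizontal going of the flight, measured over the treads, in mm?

4472 mm

At most 142 each: 1974/142 = 13.90, giving 14 risers.
Riser R = 1974 / 14 = 141 mm, within the 142 mm limit.
From 2R + T = 626: T = 626 − 282 = 344 mm.
14 risers give 13 treads; going = 13 × 344 = 4472 mm.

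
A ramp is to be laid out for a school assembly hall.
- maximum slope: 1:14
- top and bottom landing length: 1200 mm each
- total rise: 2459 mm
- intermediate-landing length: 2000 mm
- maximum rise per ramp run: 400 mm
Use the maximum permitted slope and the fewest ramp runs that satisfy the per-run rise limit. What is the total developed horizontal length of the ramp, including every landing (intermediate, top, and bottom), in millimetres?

48826 mm

2459 / 400 = 6.15, so 7 ramp runs are needed. That means 6 intermediate landings.
Horizontal run for 2459 mm of rise at 1:14 is 2459 × 14 = 34426 mm.
6 intermediate landings contribute 6 × 2000 = 12000 mm.
Top and bottom landings: 2 × 1200 = 2400 mm.
Total = 34426 + 12000 + 2400 = 48826 mm.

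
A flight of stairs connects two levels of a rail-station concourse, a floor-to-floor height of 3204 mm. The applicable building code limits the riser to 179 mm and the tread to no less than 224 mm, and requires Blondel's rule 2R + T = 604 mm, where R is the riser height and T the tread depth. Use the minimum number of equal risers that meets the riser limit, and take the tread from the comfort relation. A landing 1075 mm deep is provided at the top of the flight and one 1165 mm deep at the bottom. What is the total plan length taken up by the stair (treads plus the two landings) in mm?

⌈3204/179⌉ = 18 risers.
Riser R = 3204 / 18 = 178 mm, within the 179 mm limit.
From 2R + T = 604: T = 604 − 356 = 248 mm.
18 risers give 17 treads; going = 17 × 248 = 4216 mm.
Enclosure = 4216 + 1075 + 1165 = 6456 mm.

6456 mm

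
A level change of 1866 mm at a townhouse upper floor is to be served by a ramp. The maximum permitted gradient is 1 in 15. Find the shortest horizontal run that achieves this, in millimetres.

At 1:15 the run is 15 × 1866 = 27990 mm.

27990 mm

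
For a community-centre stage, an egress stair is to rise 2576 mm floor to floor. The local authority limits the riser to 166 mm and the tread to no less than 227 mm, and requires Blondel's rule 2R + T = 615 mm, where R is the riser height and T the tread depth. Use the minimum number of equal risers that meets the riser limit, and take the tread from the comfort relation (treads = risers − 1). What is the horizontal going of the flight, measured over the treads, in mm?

2576 / 166 = 15.518 → round up to 16 risers.
Each riser is 2576/16 = 161 mm (≤ 166 mm).
T = 615 − 2·161 = 293 mm, which satisfies the 227 mm minimum.
16 risers give 15 treads; going = 15 × 293 = 4395 mm.

4395 mm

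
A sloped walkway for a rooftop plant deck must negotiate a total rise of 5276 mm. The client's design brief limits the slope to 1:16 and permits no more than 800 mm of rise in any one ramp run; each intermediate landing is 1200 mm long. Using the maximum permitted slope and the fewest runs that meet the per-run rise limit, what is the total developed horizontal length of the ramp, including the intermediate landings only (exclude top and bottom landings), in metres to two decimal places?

5276 / 800 = 6.595 → round up to 7 ramp runs. That means 6 intermediate landings.
Ramp run (horizontal) at 1:16: 5276 × 16 = 84416 mm.
Intermediate landings: 6 × 1200 = 7200 mm.
Developed length = 84416 + 7200 = 91616 mm.
= 91.62 m.

91.62 m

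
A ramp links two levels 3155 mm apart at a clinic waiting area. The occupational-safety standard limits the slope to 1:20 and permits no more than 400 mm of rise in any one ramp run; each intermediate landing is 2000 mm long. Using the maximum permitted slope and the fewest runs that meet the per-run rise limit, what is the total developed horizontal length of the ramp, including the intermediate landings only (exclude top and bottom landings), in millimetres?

77100 mm

⌈3155/400⌉ = 8 ramp runs. That means 7 intermediate landings.
Ramp run (horizontal) at 1:20: 3155 × 20 = 63100 mm.
7 intermediate landings contribute 7 × 2000 = 14000 mm.
Developed length = 63100 + 14000 = 77100 mm.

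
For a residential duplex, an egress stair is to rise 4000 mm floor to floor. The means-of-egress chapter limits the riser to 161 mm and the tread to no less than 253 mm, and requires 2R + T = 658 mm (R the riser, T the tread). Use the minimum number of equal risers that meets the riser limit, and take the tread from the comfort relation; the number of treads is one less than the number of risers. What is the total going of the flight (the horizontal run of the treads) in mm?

4000 / 161 = 24.84, so 25 risers are needed.
Riser R = 4000 / 25 = 160 mm, within the 161 mm limit.
T = 658 − 2·160 = 338 mm, which satisfies the 253 mm minimum.
25 risers give 24 treads; going = 24 × 338 = 8112 mm.

8112 mm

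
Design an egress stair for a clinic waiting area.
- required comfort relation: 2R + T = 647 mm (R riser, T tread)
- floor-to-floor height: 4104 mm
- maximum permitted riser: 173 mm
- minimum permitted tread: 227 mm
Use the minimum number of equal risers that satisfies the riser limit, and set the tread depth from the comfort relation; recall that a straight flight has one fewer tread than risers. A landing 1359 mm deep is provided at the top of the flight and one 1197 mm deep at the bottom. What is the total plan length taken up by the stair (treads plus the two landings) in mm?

4104 / 173 = 23.72, so 24 risers are needed.
R = 4104 ÷ 24 = 171 mm.
From 2R + T = 647: T = 647 − 342 = 305 mm.
Going = (24 − 1) × 305 = 7015 mm.
Add landings: 7015 + 1359 + 1197 = 9571 mm.

9571 mm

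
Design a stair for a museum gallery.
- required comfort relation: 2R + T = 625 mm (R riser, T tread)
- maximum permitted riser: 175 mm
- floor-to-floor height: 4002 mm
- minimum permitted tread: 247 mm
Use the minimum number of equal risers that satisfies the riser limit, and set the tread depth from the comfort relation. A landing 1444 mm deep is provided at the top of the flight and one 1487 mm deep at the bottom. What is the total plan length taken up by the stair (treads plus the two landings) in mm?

At most 175 each: 4002/175 = 22.87, giving 23 risers.
R = 4002 ÷ 23 = 174 mm.
T = 625 − 2·174 = 277 mm, which satisfies the 247 mm minimum.
Treads = 23 − 1 = 22; going = 22 × 277 = 6094 mm.
Add landings: 6094 + 1444 + 1487 = 9025 mm.

9025 mm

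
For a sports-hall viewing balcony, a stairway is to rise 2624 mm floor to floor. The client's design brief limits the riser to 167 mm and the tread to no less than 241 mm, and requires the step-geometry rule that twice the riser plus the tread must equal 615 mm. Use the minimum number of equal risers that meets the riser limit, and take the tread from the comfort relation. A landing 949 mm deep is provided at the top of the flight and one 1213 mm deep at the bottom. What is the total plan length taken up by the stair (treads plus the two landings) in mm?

At most 167 each: 2624/167 = 15.71, giving 16 risers.
Each riser is 2624/16 = 164 mm (≤ 167 mm).
T = 615 − 2·164 = 287 mm, which satisfies the 241 mm minimum.
Treads = 16 − 1 = 15; going = 15 × 287 = 4305 mm.
Enclosure = 4305 + 949 + 1213 = 6467 mm.

6467 mm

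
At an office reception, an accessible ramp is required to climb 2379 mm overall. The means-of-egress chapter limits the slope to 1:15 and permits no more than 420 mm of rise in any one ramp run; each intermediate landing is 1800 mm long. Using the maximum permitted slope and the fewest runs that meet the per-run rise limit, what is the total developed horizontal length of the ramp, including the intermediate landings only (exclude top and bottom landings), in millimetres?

At most 420 each: 2379/420 = 5.66, giving 6 ramp runs. That means 5 intermediate landings.
Ramp run (horizontal) at 1:15: 2379 × 15 = 35685 mm.
Intermediate landings: 5 × 1800 = 9000 mm.
Total developed length = 35685 + 9000 = 44685 mm.

44685 mm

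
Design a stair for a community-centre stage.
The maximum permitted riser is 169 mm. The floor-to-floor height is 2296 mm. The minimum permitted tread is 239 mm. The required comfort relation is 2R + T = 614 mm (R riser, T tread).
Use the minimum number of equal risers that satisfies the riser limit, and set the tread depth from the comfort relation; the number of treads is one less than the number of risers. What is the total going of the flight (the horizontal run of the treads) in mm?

At most 169 each: 2296/169 = 13.59, giving 14 risers.
Riser R = 2296 / 14 = 164 mm, within the 169 mm limit.
From 2R + T = 614: T = 614 − 328 = 286 mm.
Treads = 14 − 1 = 13; going = 13 × 286 = 3718 mm.

3718 mm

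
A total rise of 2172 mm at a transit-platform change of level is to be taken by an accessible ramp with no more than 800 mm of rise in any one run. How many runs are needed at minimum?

3 runs

⌈2172/800⌉ = 3 ramp runs.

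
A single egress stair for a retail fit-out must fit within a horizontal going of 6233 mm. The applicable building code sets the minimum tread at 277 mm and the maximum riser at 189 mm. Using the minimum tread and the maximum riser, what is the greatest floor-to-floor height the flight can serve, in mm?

4347 mm

Treads that fit: ⌊6233 / 277⌋ = 22.
Risers = treads + 1 = 23.
Maximum height = 23 × 189 = 4347 mm.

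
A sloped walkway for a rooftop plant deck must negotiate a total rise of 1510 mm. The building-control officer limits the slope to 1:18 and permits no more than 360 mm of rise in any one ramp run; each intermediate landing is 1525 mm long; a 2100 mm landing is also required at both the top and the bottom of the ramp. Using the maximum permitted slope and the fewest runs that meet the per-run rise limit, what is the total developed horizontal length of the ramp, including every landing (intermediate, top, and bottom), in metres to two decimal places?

37.48 m

1510 / 360 = 4.19, so 5 ramp runs are needed. That means 4 intermediate landings.
Horizontal run for 1510 mm of rise at 1:18 is 1510 × 18 = 27180 mm.
Intermediate landings: 4 × 1525 = 6100 mm.
Top and bottom landings: 2 × 2100 = 4200 mm.
Total = 27180 + 6100 + 4200 = 37480 mm.
= 37.48 m.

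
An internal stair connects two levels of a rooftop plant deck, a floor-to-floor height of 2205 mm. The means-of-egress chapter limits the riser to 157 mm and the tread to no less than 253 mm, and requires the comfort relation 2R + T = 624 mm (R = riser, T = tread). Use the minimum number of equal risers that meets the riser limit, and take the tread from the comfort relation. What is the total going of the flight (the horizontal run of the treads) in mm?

4620 mm

2205 / 157 = 14.04, so 15 risers are needed.
Each riser is 2205/15 = 147 mm (≤ 157 mm).
Tread T = 624 − 2 × 147 = 330 mm (≥ 253 mm).
Treads = 15 − 1 = 14; going = 14 × 330 = 4620 mm.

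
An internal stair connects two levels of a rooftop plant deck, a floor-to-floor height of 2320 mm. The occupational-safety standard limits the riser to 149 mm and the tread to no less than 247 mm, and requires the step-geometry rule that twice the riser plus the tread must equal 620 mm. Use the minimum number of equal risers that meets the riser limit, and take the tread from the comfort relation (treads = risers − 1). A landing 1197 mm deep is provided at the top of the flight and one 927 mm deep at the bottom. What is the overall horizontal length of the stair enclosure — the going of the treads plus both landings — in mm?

7074 mm

2320 / 149 = 15.570 → round up to 16 risers.
R = 2320 ÷ 16 = 145 mm.
T = 620 − 2·145 = 330 mm, which satisfies the 247 mm minimum.
16 risers give 15 treads; going = 15 × 330 = 4950 mm.
Enclosure = 4950 + 1197 + 927 = 7074 mm.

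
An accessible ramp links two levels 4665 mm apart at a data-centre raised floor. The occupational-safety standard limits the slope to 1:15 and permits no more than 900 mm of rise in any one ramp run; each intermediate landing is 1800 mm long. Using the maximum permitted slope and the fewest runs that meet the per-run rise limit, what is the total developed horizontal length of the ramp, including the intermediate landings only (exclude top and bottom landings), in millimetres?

78975 mm

4665 / 900 = 5.183 → round up to 6 ramp runs. That means 5 intermediate landings.
Ramp run (horizontal) at 1:15: 4665 × 15 = 69975 mm.
5 intermediate landings contribute 5 × 1800 = 9000 mm.
Developed length = 69975 + 9000 = 78975 mm.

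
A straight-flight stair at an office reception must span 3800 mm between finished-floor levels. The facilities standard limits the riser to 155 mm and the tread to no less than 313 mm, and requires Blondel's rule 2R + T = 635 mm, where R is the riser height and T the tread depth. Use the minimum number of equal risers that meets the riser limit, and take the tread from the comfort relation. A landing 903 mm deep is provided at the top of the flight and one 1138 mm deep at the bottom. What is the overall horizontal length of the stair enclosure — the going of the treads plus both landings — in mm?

At most 155 each: 3800/155 = 24.52, giving 25 risers.
Each riser is 3800/25 = 152 mm (≤ 155 mm).
From 2R + T = 635: T = 635 − 304 = 331 mm.
25 risers give 24 treads; going = 24 × 331 = 7944 mm.
Enclosure = 7944 + 903 + 1138 = 9985 mm.

9985 mm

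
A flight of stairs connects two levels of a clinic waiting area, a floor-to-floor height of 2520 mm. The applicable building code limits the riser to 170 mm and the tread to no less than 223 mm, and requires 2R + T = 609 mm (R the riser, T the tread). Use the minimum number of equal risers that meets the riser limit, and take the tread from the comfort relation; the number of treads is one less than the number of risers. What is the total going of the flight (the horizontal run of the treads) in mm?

2520 / 170 = 14.82, so 15 risers are needed.
Riser R = 2520 / 15 = 168 mm, within the 170 mm limit.
T = 609 − 2·168 = 273 mm, which satisfies the 223 mm minimum.
15 risers give 14 treads; going = 14 × 273 = 3822 mm.

3822 mm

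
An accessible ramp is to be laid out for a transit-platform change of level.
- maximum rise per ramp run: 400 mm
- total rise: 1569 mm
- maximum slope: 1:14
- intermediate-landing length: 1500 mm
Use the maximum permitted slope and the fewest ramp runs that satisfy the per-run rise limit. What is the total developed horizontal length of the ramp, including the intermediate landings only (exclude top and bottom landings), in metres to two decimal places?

26.47 m

1569 / 400 = 3.922 → round up to 4 ramp runs. That means 3 intermediate landings.
Horizontal run for 1569 mm of rise at 1:14 is 1569 × 14 = 21966 mm.
3 intermediate landings contribute 3 × 1500 = 4500 mm.
Total developed length = 21966 + 4500 = 26466 mm.
= 26.47 m.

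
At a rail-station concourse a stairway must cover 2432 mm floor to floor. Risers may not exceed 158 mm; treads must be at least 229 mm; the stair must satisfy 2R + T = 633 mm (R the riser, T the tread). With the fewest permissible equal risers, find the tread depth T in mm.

329 mm

At most 158 each: 2432/158 = 15.39, giving 16 risers.
Each riser is 2432/16 = 152 mm (≤ 158 mm).
From 2R + T = 633: T = 633 − 304 = 329 mm.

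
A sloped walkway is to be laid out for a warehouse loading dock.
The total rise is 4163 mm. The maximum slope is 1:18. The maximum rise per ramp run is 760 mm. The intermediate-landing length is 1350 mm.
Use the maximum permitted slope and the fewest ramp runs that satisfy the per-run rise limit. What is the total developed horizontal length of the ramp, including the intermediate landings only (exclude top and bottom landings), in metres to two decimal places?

81.68 m

4163 / 760 = 5.48, so 6 ramp runs are needed. That means 5 intermediate landings.
Ramp run (horizontal) at 1:18: 4163 × 18 = 74934 mm.
Intermediate landings: 5 × 1350 = 6750 mm.
Total developed length = 74934 + 6750 = 81684 mm.
= 81.68 m.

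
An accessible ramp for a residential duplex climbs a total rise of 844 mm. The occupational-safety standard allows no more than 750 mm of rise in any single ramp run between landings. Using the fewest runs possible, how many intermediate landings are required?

1 intermediate landings

844 / 750 = 1.13, so 2 ramp runs are needed.
2 runs are separated by 1 intermediate landings.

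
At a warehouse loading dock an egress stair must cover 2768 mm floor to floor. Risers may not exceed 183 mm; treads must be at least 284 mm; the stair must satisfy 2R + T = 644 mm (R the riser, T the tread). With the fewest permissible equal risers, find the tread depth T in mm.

298 mm

At most 183 each: 2768/183 = 15.13, giving 16 risers.
Each riser is 2768/16 = 173 mm (≤ 183 mm).
From 2R + T = 644: T = 644 − 346 = 298 mm.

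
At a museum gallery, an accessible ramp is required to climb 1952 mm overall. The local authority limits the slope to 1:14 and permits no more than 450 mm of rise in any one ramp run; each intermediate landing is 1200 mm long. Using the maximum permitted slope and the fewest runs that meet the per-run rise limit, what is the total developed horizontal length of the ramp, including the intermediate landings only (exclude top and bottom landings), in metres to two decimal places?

32.13 m

1952 / 450 = 4.338 → round up to 5 ramp runs. That means 4 intermediate landings.
Horizontal run for 1952 mm of rise at 1:14 is 1952 × 14 = 27328 mm.
4 intermediate landings contribute 4 × 1200 = 4800 mm.
Total developed length = 27328 + 4800 = 32128 mm.
= 32.13 m.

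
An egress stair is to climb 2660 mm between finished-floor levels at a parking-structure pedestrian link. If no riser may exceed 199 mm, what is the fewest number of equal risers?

14 risers

2660 / 199 = 13.367 → round up to 14 risers.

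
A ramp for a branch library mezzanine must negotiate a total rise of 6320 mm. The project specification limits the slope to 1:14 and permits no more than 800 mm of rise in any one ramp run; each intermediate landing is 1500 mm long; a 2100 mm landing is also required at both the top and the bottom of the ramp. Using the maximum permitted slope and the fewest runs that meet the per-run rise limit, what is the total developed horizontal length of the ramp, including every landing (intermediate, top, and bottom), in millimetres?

6320 / 800 = 7.900 → round up to 8 ramp runs. That means 7 intermediate landings.
Horizontal run for 6320 mm of rise at 1:14 is 6320 × 14 = 88480 mm.
7 intermediate landings contribute 7 × 1500 = 10500 mm.
Top and bottom landings: 2 × 2100 = 4200 mm.
Total = 88480 + 10500 + 4200 = 103180 mm.

103180 mm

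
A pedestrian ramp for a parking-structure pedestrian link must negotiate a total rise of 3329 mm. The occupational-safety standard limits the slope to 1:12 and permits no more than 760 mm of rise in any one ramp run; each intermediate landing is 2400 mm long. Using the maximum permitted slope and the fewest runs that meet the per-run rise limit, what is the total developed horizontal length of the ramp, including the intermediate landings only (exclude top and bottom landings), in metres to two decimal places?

⌈3329/760⌉ = 5 ramp runs. That means 4 intermediate landings.
Horizontal run for 3329 mm of rise at 1:12 is 3329 × 12 = 39948 mm.
4 intermediate landings contribute 4 × 2400 = 9600 mm.
Developed length = 39948 + 9600 = 49548 mm.
= 49.55 m.

49.55 m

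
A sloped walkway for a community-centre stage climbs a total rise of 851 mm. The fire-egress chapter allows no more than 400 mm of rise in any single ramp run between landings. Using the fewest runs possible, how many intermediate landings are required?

2 intermediate landings

851 / 400 = 2.127 → round up to 3 ramp runs.
3 runs are separated by 2 intermediate landings.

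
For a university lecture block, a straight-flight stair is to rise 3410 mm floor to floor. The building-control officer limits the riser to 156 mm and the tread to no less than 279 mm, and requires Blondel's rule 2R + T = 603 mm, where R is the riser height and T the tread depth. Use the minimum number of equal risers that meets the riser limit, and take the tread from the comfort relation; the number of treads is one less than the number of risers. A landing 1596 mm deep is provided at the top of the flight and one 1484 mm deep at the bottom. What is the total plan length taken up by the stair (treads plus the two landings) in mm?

At most 156 each: 3410/156 = 21.86, giving 22 risers.
Riser R = 3410 / 22 = 155 mm, within the 156 mm limit.
T = 603 − 2·155 = 293 mm, which satisfies the 279 mm minimum.
Going = (22 − 1) × 293 = 6153 mm.
Add landings: 6153 + 1596 + 1484 = 9233 mm.

9233 mm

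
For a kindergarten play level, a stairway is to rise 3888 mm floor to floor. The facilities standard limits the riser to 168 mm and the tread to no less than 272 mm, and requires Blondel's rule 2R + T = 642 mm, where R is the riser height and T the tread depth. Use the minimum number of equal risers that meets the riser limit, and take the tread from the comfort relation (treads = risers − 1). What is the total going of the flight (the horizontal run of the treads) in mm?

7314 mm

⌈3888/168⌉ = 24 risers.
Each riser is 3888/24 = 162 mm (≤ 168 mm).
T = 642 − 2·162 = 318 mm, which satisfies the 272 mm minimum.
Treads = 24 − 1 = 23; going = 23 × 318 = 7314 mm.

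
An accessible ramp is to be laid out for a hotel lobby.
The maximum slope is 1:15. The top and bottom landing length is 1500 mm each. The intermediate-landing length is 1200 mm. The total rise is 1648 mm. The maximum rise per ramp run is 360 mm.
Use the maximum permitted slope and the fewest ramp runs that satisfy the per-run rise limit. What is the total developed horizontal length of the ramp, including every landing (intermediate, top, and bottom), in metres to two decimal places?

32.52 m

At most 360 each: 1648/360 = 4.58, giving 5 ramp runs. That means 4 intermediate landings.
Ramp run (horizontal) at 1:15: 1648 × 15 = 24720 mm.
Intermediate landings: 4 × 1200 = 4800 mm.
Top and bottom landings: 2 × 1500 = 3000 mm.
Total = 24720 + 4800 + 3000 = 32520 mm.
= 32.52 m.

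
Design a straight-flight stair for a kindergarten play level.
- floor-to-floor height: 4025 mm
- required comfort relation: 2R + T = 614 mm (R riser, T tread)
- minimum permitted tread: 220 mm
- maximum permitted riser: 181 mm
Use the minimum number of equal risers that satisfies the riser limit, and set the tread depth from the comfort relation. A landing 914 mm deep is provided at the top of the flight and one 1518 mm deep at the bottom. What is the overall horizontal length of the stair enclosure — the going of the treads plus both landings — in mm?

4025 / 181 = 22.238 → round up to 23 risers.
R = 4025 ÷ 23 = 175 mm.
Tread T = 614 − 2 × 175 = 264 mm (≥ 220 mm).
Going = (23 − 1) × 264 = 5808 mm.
Enclosure = 5808 + 914 + 1518 = 8240 mm.

8240 mm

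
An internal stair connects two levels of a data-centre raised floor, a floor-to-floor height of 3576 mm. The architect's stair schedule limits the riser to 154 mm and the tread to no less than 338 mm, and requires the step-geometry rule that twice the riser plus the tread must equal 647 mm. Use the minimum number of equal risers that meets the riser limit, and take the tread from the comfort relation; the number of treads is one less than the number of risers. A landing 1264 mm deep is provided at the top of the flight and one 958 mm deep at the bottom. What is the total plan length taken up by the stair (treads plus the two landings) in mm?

10249 mm

At most 154 each: 3576/154 = 23.22, giving 24 risers.
Each riser is 3576/24 = 149 mm (≤ 154 mm).
Tread T = 647 − 2 × 149 = 349 mm (≥ 338 mm).
24 risers give 23 treads; going = 23 × 349 = 8027 mm.
Add landings: 8027 + 1264 + 958 = 10249 mm.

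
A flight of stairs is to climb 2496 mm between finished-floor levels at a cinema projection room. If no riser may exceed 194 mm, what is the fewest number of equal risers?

13 risers

2496 / 194 = 12.866 → round up to 13 risers.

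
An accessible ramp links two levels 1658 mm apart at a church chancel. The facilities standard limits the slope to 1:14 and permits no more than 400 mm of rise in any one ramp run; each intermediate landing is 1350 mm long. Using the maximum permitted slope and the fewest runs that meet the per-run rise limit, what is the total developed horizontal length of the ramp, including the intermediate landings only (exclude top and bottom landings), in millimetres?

⌈1658/400⌉ = 5 ramp runs. That means 4 intermediate landings.
Ramp run (horizontal) at 1:14: 1658 × 14 = 23212 mm.
Intermediate landings: 4 × 1350 = 5400 mm.
Developed length = 23212 + 5400 = 28612 mm.

28612 mm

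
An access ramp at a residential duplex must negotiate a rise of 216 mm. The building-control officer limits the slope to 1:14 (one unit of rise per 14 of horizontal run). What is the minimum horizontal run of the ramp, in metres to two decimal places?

At 1:14 the run is 14 × 216 = 3024 mm.
3024 mm = 3.02 m.

3.02 m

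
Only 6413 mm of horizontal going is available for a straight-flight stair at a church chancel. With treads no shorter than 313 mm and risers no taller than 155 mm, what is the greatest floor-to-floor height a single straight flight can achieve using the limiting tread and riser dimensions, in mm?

3255 mm

Treads that fit: ⌊6413 / 313⌋ = 20.
Risers = treads + 1 = 21.
Maximum height = 21 × 155 = 3255 mm.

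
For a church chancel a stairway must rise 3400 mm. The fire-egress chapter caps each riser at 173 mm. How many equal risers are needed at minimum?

20 risers

⌈3400/173⌉ = 20 risers.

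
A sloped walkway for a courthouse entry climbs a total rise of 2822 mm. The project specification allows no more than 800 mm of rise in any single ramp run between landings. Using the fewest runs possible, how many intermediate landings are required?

3 intermediate landings

2822 / 800 = 3.527 → round up to 4 ramp runs.
4 runs are separated by 3 intermediate landings.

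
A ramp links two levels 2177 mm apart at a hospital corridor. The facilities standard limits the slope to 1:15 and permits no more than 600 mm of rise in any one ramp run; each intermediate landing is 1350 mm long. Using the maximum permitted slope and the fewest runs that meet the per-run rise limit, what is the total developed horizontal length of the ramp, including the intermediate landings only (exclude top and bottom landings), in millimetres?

⌈2177/600⌉ = 4 ramp runs. That means 3 intermediate landings.
Ramp run (horizontal) at 1:15: 2177 × 15 = 32655 mm.
3 intermediate landings contribute 3 × 1350 = 4050 mm.
Developed length = 32655 + 4050 = 36705 mm.

36705 mm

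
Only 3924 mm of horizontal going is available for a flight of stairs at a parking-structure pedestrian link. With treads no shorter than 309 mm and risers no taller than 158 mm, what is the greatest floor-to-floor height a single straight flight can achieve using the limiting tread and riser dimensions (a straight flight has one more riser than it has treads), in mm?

2054 mm

Treads that fit: ⌊3924 / 309⌋ = 12.
Risers = treads + 1 = 13.
Maximum height = 13 × 158 = 2054 mm.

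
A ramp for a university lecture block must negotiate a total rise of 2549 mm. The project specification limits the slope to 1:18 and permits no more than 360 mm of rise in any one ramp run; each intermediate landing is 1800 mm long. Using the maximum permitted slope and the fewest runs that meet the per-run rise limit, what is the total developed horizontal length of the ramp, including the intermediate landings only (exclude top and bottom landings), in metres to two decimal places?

58.48 m

2549 / 360 = 7.08, so 8 ramp runs are needed. That means 7 intermediate landings.
Ramp run (horizontal) at 1:18: 2549 × 18 = 45882 mm.
7 intermediate landings contribute 7 × 1800 = 12600 mm.
Total developed length = 45882 + 12600 = 58482 mm.
= 58.48 m.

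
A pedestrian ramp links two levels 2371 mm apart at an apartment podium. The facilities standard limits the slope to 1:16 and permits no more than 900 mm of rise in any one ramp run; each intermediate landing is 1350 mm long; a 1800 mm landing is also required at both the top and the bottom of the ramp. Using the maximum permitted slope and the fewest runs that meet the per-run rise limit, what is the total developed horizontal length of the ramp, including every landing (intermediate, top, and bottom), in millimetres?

2371 / 900 = 2.634 → round up to 3 ramp runs. That means 2 intermediate landings.
Horizontal run for 2371 mm of rise at 1:16 is 2371 × 16 = 37936 mm.
Intermediate landings: 2 × 1350 = 2700 mm.
Top and bottom landings: 2 × 1800 = 3600 mm.
Total = 37936 + 2700 + 3600 = 44236 mm.

44236 mm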